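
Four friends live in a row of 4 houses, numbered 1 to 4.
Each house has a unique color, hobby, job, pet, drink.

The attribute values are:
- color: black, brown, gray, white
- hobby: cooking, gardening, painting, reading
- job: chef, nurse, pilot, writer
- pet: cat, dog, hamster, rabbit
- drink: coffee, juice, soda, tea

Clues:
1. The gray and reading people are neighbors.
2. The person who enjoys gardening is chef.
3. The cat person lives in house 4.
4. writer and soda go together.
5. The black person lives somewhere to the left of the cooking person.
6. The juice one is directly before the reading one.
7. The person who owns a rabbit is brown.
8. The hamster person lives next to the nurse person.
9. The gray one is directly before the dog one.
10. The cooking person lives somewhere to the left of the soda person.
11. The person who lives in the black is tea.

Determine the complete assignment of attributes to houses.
Solution:

House | Color | Hobby | Job | Pet | Drink
-----------------------------------------
  1   | gray | gardening | chef | hamster | juice
  2   | black | reading | nurse | dog | tea
  3   | brown | cooking | pilot | rabbit | coffee
  4   | white | painting | writer | cat | soda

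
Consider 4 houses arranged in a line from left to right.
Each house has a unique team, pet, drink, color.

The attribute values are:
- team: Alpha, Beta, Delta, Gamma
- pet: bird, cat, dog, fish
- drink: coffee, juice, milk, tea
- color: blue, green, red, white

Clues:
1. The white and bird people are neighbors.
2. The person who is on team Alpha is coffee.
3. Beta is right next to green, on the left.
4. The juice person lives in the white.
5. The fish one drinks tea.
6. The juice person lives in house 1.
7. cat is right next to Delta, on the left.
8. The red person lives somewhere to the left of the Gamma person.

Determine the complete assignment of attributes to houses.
Solution:

House | Team | Pet | Drink | Color
----------------------------------
  1   | Beta | cat | juice | white
  2   | Delta | bird | milk | green
  3   | Alpha | dog | coffee | red
  4   | Gamma | fish | tea | blue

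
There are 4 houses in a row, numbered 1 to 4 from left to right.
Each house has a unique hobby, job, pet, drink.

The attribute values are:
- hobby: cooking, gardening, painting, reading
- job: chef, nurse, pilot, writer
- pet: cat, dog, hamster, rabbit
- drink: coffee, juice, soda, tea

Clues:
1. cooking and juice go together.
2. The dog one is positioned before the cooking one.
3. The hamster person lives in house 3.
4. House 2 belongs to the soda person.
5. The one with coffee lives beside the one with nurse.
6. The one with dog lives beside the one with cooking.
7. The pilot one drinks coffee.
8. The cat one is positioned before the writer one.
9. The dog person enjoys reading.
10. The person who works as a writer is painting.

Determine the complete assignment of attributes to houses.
Solution:

House | Hobby | Job | Pet | Drink
---------------------------------
  1   | gardening | pilot | cat | coffee
  2   | reading | nurse | dog | soda
  3   | cooking | chef | hamster | juice
  4   | painting | writer | rabbit | tea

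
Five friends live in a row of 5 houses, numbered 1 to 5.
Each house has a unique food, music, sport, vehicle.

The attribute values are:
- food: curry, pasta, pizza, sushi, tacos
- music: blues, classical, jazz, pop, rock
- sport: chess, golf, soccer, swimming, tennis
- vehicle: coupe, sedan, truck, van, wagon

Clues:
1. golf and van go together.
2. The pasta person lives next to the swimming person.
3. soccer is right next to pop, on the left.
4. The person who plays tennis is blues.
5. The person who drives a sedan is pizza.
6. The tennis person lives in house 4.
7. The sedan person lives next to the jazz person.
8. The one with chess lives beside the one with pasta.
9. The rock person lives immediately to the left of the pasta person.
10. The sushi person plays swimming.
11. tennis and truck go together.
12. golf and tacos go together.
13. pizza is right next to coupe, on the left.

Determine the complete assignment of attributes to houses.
Solution:

House | Food | Music | Sport | Vehicle
--------------------------------------
  1   | pizza | rock | chess | sedan
  2   | pasta | jazz | soccer | coupe
  3   | sushi | pop | swimming | wagon
  4   | curry | blues | tennis | truck
  5   | tacos | classical | golf | van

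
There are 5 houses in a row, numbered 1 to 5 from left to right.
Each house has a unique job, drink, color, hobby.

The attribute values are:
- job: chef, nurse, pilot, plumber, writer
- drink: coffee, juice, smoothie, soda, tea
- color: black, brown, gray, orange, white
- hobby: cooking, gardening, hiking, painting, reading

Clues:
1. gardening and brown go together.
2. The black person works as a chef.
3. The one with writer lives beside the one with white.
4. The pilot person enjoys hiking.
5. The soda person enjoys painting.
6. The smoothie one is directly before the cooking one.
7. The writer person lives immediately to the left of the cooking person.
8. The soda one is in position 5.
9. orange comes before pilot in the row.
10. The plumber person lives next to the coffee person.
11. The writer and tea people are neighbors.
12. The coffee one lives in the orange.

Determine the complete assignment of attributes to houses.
Solution:

House | Job | Drink | Color | Hobby
-----------------------------------
  1   | writer | smoothie | brown | gardening
  2   | plumber | tea | white | cooking
  3   | nurse | coffee | orange | reading
  4   | pilot | juice | gray | hiking
  5   | chef | soda | black | painting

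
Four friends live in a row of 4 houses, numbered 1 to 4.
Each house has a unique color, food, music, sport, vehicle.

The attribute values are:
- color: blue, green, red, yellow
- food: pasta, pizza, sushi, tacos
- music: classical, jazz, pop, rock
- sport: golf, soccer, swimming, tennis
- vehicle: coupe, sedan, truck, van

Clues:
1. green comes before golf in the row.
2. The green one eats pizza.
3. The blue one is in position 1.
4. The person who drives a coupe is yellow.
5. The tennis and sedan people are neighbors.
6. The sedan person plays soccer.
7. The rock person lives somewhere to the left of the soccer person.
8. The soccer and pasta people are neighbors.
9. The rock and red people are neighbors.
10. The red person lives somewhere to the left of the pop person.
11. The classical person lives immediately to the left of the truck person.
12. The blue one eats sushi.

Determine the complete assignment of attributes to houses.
Solution:

House | Color | Food | Music | Sport | Vehicle
----------------------------------------------
  1   | blue | sushi | classical | swimming | van
  2   | green | pizza | rock | tennis | truck
  3   | red | tacos | jazz | soccer | sedan
  4   | yellow | pasta | pop | golf | coupe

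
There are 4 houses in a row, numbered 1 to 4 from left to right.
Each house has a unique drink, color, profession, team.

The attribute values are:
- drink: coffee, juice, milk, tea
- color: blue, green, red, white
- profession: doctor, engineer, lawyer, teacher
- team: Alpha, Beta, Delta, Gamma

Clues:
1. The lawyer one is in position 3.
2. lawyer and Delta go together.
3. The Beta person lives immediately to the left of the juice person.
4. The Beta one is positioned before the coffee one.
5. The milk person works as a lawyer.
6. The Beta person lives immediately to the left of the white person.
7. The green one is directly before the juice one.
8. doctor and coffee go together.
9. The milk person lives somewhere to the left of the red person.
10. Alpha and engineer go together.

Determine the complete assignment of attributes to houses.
Solution:

House | Drink | Color | Profession | Team
-----------------------------------------
  1   | tea | green | teacher | Beta
  2   | juice | white | engineer | Alpha
  3   | milk | blue | lawyer | Delta
  4   | coffee | red | doctor | Gamma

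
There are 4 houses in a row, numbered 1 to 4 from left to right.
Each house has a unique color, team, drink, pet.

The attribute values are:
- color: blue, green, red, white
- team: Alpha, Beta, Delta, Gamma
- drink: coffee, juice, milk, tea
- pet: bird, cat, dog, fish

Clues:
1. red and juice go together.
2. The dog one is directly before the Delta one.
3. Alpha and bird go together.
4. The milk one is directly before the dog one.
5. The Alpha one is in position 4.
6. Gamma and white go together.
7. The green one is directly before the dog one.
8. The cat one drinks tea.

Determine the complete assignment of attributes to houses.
Solution:

House | Color | Team | Drink | Pet
----------------------------------
  1   | green | Beta | milk | fish
  2   | white | Gamma | coffee | dog
  3   | blue | Delta | tea | cat
  4   | red | Alpha | juice | bird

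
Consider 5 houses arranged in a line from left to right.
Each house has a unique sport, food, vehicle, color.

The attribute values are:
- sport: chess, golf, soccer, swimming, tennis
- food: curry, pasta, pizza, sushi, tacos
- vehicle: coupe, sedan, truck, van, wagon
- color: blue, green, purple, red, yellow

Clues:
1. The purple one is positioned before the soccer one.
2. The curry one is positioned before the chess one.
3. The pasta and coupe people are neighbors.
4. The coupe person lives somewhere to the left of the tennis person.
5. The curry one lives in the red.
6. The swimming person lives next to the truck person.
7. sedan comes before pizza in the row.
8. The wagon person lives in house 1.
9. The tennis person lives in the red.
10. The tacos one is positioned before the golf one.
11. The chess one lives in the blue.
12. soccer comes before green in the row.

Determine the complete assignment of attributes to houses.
Solution:

House | Sport | Food | Vehicle | Color
--------------------------------------
  1   | swimming | tacos | wagon | purple
  2   | soccer | pasta | truck | yellow
  3   | golf | sushi | coupe | green
  4   | tennis | curry | sedan | red
  5   | chess | pizza | van | blue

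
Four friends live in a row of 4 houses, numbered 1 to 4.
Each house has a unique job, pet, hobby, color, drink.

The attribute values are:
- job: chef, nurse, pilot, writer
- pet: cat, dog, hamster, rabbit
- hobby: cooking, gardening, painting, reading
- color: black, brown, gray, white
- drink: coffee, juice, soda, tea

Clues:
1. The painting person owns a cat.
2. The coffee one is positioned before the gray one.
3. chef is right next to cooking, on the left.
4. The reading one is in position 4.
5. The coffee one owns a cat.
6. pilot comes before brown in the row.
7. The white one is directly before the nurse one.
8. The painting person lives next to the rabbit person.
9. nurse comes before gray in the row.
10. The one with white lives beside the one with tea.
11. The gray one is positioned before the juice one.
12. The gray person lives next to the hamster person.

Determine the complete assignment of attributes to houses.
Solution:

House | Job | Pet | Hobby | Color | Drink
-----------------------------------------
  1   | chef | cat | painting | white | coffee
  2   | nurse | rabbit | cooking | black | tea
  3   | pilot | dog | gardening | gray | soda
  4   | writer | hamster | reading | brown | juice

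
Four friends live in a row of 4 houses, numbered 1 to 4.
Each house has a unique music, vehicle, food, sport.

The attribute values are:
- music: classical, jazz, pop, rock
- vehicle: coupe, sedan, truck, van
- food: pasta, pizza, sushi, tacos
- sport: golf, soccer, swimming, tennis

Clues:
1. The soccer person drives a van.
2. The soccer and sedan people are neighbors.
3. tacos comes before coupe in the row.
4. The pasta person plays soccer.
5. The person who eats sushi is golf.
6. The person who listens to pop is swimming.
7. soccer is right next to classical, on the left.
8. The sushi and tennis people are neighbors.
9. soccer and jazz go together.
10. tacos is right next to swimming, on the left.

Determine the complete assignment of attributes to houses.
Solution:

House | Music | Vehicle | Food | Sport
--------------------------------------
  1   | jazz | van | pasta | soccer
  2   | classical | sedan | sushi | golf
  3   | rock | truck | tacos | tennis
  4   | pop | coupe | pizza | swimming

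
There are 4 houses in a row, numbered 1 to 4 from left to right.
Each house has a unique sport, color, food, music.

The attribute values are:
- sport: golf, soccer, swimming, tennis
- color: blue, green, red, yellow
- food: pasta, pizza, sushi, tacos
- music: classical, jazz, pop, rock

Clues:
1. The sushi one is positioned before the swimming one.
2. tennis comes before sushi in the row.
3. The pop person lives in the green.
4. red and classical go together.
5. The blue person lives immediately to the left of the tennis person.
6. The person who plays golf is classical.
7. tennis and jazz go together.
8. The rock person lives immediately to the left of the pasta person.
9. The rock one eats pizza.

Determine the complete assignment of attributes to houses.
Solution:

House | Sport | Color | Food | Music
------------------------------------
  1   | soccer | blue | pizza | rock
  2   | tennis | yellow | pasta | jazz
  3   | golf | red | sushi | classical
  4   | swimming | green | tacos | pop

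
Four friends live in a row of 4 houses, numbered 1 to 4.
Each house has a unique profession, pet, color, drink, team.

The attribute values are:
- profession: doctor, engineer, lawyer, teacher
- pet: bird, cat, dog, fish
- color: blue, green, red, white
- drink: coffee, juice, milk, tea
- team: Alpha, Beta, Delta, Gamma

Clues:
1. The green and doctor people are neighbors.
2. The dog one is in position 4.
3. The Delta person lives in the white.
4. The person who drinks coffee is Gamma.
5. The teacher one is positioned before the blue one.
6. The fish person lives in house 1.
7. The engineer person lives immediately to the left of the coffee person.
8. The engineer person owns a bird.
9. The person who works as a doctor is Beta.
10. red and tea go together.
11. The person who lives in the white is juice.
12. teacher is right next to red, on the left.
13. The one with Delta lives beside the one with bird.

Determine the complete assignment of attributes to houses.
Solution:

House | Profession | Pet | Color | Drink | Team
-----------------------------------------------
  1   | teacher | fish | white | juice | Delta
  2   | engineer | bird | red | tea | Alpha
  3   | lawyer | cat | green | coffee | Gamma
  4   | doctor | dog | blue | milk | Beta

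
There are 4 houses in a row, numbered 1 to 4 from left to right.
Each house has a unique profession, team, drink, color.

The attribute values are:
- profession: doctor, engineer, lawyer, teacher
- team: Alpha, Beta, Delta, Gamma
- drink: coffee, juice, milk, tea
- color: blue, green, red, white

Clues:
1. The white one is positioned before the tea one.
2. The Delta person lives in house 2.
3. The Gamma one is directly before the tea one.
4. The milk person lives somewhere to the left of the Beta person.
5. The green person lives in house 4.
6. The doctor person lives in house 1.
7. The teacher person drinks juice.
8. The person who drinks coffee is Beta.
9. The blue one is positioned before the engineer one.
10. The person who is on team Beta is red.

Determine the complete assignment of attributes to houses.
Solution:

House | Profession | Team | Drink | Color
-----------------------------------------
  1   | doctor | Gamma | milk | white
  2   | lawyer | Delta | tea | blue
  3   | engineer | Beta | coffee | red
  4   | teacher | Alpha | juice | green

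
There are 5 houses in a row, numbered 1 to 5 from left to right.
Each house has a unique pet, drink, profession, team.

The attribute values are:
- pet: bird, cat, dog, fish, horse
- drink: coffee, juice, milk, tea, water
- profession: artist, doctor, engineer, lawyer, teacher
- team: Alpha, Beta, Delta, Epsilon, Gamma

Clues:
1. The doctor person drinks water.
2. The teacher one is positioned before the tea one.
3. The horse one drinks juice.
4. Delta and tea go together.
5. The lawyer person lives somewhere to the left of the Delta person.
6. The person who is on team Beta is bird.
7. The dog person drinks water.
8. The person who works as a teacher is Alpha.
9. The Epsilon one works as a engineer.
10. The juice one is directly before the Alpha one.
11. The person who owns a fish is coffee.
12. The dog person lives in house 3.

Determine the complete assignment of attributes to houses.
Solution:

House | Pet | Drink | Profession | Team
---------------------------------------
  1   | horse | juice | engineer | Epsilon
  2   | fish | coffee | teacher | Alpha
  3   | dog | water | doctor | Gamma
  4   | bird | milk | lawyer | Beta
  5   | cat | tea | artist | Delta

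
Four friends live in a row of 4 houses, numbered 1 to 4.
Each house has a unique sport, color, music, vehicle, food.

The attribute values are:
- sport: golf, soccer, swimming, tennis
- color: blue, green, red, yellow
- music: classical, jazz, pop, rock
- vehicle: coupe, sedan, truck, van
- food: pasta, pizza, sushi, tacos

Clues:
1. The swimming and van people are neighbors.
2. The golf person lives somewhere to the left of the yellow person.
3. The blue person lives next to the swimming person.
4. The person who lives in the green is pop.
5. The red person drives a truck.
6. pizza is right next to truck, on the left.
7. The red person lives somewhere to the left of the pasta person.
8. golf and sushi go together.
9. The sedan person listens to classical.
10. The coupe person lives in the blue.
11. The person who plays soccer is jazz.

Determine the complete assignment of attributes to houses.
Solution:

House | Sport | Color | Music | Vehicle | Food
----------------------------------------------
  1   | soccer | blue | jazz | coupe | pizza
  2   | swimming | red | rock | truck | tacos
  3   | golf | green | pop | van | sushi
  4   | tennis | yellow | classical | sedan | pasta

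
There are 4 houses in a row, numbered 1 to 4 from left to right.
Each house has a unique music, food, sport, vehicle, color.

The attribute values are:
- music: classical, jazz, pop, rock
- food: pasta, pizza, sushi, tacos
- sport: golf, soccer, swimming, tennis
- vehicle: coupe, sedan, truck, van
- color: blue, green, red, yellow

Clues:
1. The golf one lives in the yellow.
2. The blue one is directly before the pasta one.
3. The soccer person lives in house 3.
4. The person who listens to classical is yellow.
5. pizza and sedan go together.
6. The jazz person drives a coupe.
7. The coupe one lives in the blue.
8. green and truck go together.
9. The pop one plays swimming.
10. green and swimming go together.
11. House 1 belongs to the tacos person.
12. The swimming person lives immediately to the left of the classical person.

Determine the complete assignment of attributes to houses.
Solution:

House | Music | Food | Sport | Vehicle | Color
----------------------------------------------
  1   | pop | tacos | swimming | truck | green
  2   | classical | pizza | golf | sedan | yellow
  3   | jazz | sushi | soccer | coupe | blue
  4   | rock | pasta | tennis | van | red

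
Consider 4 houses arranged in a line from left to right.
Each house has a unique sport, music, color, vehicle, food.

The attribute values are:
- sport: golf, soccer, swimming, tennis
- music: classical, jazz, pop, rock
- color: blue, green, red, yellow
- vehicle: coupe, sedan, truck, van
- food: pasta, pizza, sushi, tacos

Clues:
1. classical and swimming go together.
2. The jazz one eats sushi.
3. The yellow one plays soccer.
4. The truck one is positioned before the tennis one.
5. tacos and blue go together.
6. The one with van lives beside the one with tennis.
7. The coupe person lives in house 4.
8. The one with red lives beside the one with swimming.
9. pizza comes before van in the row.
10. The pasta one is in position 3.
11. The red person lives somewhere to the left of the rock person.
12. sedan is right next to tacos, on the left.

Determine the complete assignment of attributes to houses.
Solution:

House | Sport | Music | Color | Vehicle | Food
----------------------------------------------
  1   | golf | pop | red | sedan | pizza
  2   | swimming | classical | blue | truck | tacos
  3   | soccer | rock | yellow | van | pasta
  4   | tennis | jazz | green | coupe | sushi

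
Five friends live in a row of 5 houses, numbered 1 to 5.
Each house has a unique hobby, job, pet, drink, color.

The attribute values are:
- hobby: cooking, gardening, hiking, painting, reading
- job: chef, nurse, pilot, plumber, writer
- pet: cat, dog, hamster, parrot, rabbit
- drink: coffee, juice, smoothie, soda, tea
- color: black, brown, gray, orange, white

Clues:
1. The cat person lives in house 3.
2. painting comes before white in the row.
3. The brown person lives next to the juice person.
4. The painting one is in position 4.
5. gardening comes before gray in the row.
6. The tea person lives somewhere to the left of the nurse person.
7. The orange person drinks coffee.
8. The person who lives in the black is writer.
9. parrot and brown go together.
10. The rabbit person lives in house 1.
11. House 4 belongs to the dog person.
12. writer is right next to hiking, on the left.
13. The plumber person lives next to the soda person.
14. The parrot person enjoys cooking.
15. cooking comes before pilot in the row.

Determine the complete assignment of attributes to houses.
Solution:

House | Hobby | Job | Pet | Drink | Color
-----------------------------------------
  1   | gardening | plumber | rabbit | coffee | orange
  2   | cooking | chef | parrot | soda | brown
  3   | reading | pilot | cat | juice | gray
  4   | painting | writer | dog | tea | black
  5   | hiking | nurse | hamster | smoothie | white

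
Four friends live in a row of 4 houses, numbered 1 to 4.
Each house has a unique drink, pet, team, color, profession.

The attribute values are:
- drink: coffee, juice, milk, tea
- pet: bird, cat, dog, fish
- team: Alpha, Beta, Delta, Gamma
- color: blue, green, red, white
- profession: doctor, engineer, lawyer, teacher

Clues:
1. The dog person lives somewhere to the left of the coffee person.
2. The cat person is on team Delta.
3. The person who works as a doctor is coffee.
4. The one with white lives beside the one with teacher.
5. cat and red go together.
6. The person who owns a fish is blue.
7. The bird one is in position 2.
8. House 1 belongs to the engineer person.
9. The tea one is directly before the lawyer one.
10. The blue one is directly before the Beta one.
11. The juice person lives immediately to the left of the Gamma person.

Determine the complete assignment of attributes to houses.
Solution:

House | Drink | Pet | Team | Color | Profession
-----------------------------------------------
  1   | tea | fish | Alpha | blue | engineer
  2   | juice | bird | Beta | white | lawyer
  3   | milk | dog | Gamma | green | teacher
  4   | coffee | cat | Delta | red | doctor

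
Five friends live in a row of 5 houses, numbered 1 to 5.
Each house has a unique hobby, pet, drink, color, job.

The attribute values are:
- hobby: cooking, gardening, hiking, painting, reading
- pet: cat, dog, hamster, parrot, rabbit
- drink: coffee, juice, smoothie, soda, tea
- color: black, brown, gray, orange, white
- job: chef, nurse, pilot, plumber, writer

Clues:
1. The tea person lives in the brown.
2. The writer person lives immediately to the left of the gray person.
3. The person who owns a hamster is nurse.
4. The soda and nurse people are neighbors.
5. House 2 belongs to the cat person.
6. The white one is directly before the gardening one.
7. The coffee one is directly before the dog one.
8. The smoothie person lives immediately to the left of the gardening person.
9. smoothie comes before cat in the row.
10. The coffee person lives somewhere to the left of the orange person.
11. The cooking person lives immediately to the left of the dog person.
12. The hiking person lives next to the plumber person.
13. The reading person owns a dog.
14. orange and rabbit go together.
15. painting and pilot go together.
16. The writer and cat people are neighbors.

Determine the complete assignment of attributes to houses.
Solution:

House | Hobby | Pet | Drink | Color | Job
-----------------------------------------
  1   | hiking | parrot | smoothie | white | writer
  2   | gardening | cat | soda | gray | plumber
  3   | cooking | hamster | coffee | black | nurse
  4   | reading | dog | tea | brown | chef
  5   | painting | rabbit | juice | orange | pilot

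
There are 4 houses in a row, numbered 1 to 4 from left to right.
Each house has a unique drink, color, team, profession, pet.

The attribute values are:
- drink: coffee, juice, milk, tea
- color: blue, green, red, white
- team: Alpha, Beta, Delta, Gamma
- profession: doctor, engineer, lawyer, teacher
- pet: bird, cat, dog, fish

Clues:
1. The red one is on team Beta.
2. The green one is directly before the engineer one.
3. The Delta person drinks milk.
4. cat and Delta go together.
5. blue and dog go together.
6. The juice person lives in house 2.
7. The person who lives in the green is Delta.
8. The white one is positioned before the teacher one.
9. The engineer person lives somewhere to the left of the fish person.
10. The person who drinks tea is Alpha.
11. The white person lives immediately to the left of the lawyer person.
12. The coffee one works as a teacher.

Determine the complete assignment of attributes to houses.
Solution:

House | Drink | Color | Team | Profession | Pet
-----------------------------------------------
  1   | milk | green | Delta | doctor | cat
  2   | juice | white | Gamma | engineer | bird
  3   | tea | blue | Alpha | lawyer | dog
  4   | coffee | red | Beta | teacher | fish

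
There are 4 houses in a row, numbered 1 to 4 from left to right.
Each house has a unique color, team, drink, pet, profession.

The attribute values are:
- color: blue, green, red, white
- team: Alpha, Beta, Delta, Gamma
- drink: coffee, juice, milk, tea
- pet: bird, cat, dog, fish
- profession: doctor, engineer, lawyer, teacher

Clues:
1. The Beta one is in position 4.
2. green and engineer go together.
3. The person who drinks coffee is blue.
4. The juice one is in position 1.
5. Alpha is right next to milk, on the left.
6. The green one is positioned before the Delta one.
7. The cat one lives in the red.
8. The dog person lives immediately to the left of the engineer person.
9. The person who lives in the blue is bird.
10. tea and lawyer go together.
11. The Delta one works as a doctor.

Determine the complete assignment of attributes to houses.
Solution:

House | Color | Team | Drink | Pet | Profession
-----------------------------------------------
  1   | white | Alpha | juice | dog | teacher
  2   | green | Gamma | milk | fish | engineer
  3   | blue | Delta | coffee | bird | doctor
  4   | red | Beta | tea | cat | lawyer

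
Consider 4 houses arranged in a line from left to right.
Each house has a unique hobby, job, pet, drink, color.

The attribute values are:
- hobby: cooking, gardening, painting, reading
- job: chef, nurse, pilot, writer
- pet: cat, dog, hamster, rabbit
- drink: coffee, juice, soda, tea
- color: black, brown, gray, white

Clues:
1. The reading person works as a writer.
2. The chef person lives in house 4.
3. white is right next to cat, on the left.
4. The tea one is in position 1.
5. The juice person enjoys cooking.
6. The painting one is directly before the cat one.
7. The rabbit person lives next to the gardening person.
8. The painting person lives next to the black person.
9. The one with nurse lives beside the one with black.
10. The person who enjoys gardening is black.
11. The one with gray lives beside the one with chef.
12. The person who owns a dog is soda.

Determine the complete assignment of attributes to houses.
Solution:

House | Hobby | Job | Pet | Drink | Color
-----------------------------------------
  1   | painting | nurse | rabbit | tea | white
  2   | gardening | pilot | cat | coffee | black
  3   | reading | writer | dog | soda | gray
  4   | cooking | chef | hamster | juice | brown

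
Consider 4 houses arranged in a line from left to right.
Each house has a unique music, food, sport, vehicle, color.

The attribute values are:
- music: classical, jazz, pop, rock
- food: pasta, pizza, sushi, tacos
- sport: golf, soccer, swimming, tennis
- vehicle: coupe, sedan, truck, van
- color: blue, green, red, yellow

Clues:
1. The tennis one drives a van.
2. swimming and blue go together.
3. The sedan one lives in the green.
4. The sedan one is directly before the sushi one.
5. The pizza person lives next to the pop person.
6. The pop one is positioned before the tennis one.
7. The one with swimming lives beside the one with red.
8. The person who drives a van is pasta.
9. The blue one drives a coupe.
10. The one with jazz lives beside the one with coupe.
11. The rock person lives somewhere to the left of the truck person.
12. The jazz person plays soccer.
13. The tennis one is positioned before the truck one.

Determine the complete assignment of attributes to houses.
Solution:

House | Music | Food | Sport | Vehicle | Color
----------------------------------------------
  1   | jazz | pizza | soccer | sedan | green
  2   | pop | sushi | swimming | coupe | blue
  3   | rock | pasta | tennis | van | red
  4   | classical | tacos | golf | truck | yellow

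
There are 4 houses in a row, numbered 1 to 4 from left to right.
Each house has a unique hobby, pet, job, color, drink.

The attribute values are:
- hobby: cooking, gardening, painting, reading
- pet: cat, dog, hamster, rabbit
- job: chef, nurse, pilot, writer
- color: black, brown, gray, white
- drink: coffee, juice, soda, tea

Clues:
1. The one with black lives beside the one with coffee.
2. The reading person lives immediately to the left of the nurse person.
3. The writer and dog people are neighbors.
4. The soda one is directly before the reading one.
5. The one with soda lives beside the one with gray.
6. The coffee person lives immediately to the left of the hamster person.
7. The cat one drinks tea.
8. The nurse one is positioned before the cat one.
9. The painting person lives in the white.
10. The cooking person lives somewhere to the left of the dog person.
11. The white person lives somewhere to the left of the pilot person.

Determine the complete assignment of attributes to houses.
Solution:

House | Hobby | Pet | Job | Color | Drink
-----------------------------------------
  1   | cooking | rabbit | writer | black | soda
  2   | reading | dog | chef | gray | coffee
  3   | painting | hamster | nurse | white | juice
  4   | gardening | cat | pilot | brown | tea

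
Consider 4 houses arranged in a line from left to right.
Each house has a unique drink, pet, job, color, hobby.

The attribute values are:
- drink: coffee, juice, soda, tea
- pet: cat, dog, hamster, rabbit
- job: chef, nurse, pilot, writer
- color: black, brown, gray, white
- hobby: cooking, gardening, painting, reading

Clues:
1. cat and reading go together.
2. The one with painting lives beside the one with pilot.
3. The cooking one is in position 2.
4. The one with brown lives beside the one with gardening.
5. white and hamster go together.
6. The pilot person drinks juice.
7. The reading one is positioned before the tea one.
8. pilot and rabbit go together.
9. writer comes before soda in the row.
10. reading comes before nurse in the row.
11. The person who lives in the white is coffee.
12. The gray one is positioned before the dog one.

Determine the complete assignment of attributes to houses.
Solution:

House | Drink | Pet | Job | Color | Hobby
-----------------------------------------
  1   | coffee | hamster | writer | white | painting
  2   | juice | rabbit | pilot | gray | cooking
  3   | soda | cat | chef | brown | reading
  4   | tea | dog | nurse | black | gardening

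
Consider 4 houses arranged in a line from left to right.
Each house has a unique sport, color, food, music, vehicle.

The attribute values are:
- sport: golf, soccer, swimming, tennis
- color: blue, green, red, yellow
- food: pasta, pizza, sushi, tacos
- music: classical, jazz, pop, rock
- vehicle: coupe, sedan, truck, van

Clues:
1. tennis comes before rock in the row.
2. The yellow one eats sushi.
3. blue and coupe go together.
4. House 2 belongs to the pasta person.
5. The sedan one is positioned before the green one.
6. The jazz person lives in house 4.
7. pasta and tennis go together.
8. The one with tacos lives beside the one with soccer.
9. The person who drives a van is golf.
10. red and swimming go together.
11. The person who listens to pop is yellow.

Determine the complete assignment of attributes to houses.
Solution:

House | Sport | Color | Food | Music | Vehicle
----------------------------------------------
  1   | golf | yellow | sushi | pop | van
  2   | tennis | blue | pasta | classical | coupe
  3   | swimming | red | tacos | rock | sedan
  4   | soccer | green | pizza | jazz | truck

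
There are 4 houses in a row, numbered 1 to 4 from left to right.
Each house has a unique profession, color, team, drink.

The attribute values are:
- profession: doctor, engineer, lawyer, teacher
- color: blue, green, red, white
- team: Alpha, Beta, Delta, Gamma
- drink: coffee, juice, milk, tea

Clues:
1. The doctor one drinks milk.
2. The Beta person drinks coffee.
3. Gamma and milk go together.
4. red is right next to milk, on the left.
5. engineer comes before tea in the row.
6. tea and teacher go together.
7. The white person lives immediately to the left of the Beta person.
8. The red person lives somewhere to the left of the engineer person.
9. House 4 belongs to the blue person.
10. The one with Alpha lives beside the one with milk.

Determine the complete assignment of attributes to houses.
Solution:

House | Profession | Color | Team | Drink
-----------------------------------------
  1   | lawyer | red | Alpha | juice
  2   | doctor | white | Gamma | milk
  3   | engineer | green | Beta | coffee
  4   | teacher | blue | Delta | tea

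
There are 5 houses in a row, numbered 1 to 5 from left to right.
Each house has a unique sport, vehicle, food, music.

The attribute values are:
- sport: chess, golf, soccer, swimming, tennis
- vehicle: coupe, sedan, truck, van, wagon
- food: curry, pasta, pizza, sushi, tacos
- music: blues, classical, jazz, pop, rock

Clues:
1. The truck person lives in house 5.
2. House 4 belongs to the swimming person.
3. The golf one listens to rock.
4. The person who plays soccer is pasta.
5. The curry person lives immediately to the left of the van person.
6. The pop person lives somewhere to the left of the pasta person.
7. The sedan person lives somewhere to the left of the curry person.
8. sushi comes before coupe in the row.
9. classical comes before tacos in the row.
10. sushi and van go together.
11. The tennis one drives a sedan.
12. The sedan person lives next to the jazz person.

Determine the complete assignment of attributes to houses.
Solution:

House | Sport | Vehicle | Food | Music
--------------------------------------
  1   | tennis | sedan | pizza | classical
  2   | chess | wagon | curry | jazz
  3   | golf | van | sushi | rock
  4   | swimming | coupe | tacos | pop
  5   | soccer | truck | pasta | blues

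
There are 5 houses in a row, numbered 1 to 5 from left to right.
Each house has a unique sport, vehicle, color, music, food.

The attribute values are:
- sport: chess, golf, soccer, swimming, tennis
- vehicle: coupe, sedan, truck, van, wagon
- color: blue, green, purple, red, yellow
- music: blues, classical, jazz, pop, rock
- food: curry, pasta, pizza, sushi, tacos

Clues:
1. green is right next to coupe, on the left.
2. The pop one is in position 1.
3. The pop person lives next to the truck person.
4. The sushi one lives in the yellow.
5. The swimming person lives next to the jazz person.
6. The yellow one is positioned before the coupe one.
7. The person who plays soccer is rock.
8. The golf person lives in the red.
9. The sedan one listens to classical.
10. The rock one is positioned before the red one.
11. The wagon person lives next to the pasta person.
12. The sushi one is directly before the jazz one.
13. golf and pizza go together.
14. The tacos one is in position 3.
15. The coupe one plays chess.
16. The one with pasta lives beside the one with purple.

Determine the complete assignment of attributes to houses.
Solution:

House | Sport | Vehicle | Color | Music | Food
----------------------------------------------
  1   | swimming | wagon | yellow | pop | sushi
  2   | tennis | truck | green | jazz | pasta
  3   | chess | coupe | purple | blues | tacos
  4   | soccer | van | blue | rock | curry
  5   | golf | sedan | red | classical | pizza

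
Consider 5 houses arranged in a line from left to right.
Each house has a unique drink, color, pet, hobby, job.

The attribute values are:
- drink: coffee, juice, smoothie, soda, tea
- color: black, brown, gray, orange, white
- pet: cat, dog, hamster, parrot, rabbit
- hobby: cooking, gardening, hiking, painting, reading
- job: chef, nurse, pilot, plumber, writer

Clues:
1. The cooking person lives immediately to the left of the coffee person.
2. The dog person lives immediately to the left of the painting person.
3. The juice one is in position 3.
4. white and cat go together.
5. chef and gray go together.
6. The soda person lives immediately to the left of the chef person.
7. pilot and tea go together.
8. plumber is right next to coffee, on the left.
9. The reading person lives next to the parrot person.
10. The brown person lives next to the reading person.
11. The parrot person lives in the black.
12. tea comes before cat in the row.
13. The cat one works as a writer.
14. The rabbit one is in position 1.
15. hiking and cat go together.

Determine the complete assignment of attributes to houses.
Solution:

House | Drink | Color | Pet | Hobby | Job
-----------------------------------------
  1   | soda | brown | rabbit | cooking | plumber
  2   | coffee | gray | dog | reading | chef
  3   | juice | black | parrot | painting | nurse
  4   | tea | orange | hamster | gardening | pilot
  5   | smoothie | white | cat | hiking | writer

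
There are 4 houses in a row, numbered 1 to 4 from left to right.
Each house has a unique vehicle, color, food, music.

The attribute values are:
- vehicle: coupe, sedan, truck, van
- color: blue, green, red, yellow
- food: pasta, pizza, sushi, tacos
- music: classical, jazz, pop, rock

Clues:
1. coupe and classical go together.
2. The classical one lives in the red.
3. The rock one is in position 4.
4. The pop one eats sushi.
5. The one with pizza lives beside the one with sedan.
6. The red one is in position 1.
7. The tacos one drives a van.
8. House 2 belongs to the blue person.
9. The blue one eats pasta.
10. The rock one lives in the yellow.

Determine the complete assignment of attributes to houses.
Solution:

House | Vehicle | Color | Food | Music
--------------------------------------
  1   | coupe | red | pizza | classical
  2   | sedan | blue | pasta | jazz
  3   | truck | green | sushi | pop
  4   | van | yellow | tacos | rock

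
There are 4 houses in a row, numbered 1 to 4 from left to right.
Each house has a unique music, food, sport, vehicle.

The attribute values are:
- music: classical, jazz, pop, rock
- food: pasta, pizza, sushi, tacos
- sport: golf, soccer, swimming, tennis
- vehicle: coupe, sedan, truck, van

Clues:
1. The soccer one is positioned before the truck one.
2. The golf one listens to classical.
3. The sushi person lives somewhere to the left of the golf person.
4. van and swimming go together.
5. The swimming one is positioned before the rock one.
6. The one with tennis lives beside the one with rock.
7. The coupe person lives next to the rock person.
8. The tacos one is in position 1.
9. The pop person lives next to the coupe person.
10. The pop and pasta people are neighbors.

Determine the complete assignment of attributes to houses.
Solution:

House | Music | Food | Sport | Vehicle
--------------------------------------
  1   | pop | tacos | swimming | van
  2   | jazz | pasta | tennis | coupe
  3   | rock | sushi | soccer | sedan
  4   | classical | pizza | golf | truck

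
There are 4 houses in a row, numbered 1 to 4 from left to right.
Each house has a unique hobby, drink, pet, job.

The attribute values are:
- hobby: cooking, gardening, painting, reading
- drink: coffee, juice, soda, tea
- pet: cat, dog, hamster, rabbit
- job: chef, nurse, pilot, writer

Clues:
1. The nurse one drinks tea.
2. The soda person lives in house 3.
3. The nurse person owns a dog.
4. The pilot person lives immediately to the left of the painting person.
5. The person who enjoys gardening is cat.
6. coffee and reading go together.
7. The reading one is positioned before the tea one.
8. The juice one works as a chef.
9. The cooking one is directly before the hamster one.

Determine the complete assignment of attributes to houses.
Solution:

House | Hobby | Drink | Pet | Job
---------------------------------
  1   | cooking | juice | rabbit | chef
  2   | reading | coffee | hamster | writer
  3   | gardening | soda | cat | pilot
  4   | painting | tea | dog | nurse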